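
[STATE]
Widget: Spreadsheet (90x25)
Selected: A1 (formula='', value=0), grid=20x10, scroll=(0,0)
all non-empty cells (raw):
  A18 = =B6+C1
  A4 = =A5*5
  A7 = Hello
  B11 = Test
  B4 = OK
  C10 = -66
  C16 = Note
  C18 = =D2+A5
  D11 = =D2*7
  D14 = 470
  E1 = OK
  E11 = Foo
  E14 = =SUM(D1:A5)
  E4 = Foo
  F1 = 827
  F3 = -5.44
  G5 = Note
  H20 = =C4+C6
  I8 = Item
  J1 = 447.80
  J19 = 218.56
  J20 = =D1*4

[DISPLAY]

A1:                                                                                       
       A       B       C       D       E       F       G       H       I       J          
------------------------------------------------------------------------------------------
  1      [0]       0       0       0OK           827       0       0       0  447.80      
  2        0       0       0       0       0       0       0       0       0       0      
  3        0       0       0       0       0   -5.44       0       0       0       0      
  4        0OK             0       0Foo            0       0       0       0       0      
  5        0       0       0       0       0       0Note           0       0       0      
  6        0       0       0       0       0       0       0       0       0       0      
  7 Hello          0       0       0       0       0       0       0       0       0      
  8        0       0       0       0       0       0       0       0Item           0      
  9        0       0       0       0       0       0       0       0       0       0      
 10        0       0     -66       0       0       0       0       0       0       0      
 11        0Test           0       0Foo            0       0       0       0       0      
 12        0       0       0       0       0       0       0       0       0       0      
 13        0       0       0       0       0       0       0       0       0       0      
 14        0       0       0     470       0       0       0       0       0       0      
 15        0       0       0       0       0       0       0       0       0       0      
 16        0       0Note           0       0       0       0       0       0       0      
 17        0       0       0       0       0       0       0       0       0       0      
 18        0       0       0       0       0       0       0       0       0       0      
 19        0       0       0       0       0       0       0       0       0  218.56      
 20        0       0       0       0       0       0       0       0       0       0      
                                                                                          
                                                                                          


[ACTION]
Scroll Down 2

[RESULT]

A1:                                                                                       
       A       B       C       D       E       F       G       H       I       J          
------------------------------------------------------------------------------------------
  3        0       0       0       0       0   -5.44       0       0       0       0      
  4        0OK             0       0Foo            0       0       0       0       0      
  5        0       0       0       0       0       0Note           0       0       0      
  6        0       0       0       0       0       0       0       0       0       0      
  7 Hello          0       0       0       0       0       0       0       0       0      
  8        0       0       0       0       0       0       0       0Item           0      
  9        0       0       0       0       0       0       0       0       0       0      
 10        0       0     -66       0       0       0       0       0       0       0      
 11        0Test           0       0Foo            0       0       0       0       0      
 12        0       0       0       0       0       0       0       0       0       0      
 13        0       0       0       0       0       0       0       0       0       0      
 14        0       0       0     470       0       0       0       0       0       0      
 15        0       0       0       0       0       0       0       0       0       0      
 16        0       0Note           0       0       0       0       0       0       0      
 17        0       0       0       0       0       0       0       0       0       0      
 18        0       0       0       0       0       0       0       0       0       0      
 19        0       0       0       0       0       0       0       0       0  218.56      
 20        0       0       0       0       0       0       0       0       0       0      
                                                                                          
                                                                                          
                                                                                          
                                                                                          


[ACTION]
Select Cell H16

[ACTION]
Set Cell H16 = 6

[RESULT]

H16: 6                                                                                    
       A       B       C       D       E       F       G       H       I       J          
------------------------------------------------------------------------------------------
  3        0       0       0       0       0   -5.44       0       0       0       0      
  4        0OK             0       0Foo            0       0       0       0       0      
  5        0       0       0       0       0       0Note           0       0       0      
  6        0       0       0       0       0       0       0       0       0       0      
  7 Hello          0       0       0       0       0       0       0       0       0      
  8        0       0       0       0       0       0       0       0Item           0      
  9        0       0       0       0       0       0       0       0       0       0      
 10        0       0     -66       0       0       0       0       0       0       0      
 11        0Test           0       0Foo            0       0       0       0       0      
 12        0       0       0       0       0       0       0       0       0       0      
 13        0       0       0       0       0       0       0       0       0       0      
 14        0       0       0     470       0       0       0       0       0       0      
 15        0       0       0       0       0       0       0       0       0       0      
 16        0       0Note           0       0       0       0     [6]       0       0      
 17        0       0       0       0       0       0       0       0       0       0      
 18        0       0       0       0       0       0       0       0       0       0      
 19        0       0       0       0       0       0       0       0       0  218.56      
 20        0       0       0       0       0       0       0       0       0       0      
                                                                                          
                                                                                          
                                                                                          
                                                                                          


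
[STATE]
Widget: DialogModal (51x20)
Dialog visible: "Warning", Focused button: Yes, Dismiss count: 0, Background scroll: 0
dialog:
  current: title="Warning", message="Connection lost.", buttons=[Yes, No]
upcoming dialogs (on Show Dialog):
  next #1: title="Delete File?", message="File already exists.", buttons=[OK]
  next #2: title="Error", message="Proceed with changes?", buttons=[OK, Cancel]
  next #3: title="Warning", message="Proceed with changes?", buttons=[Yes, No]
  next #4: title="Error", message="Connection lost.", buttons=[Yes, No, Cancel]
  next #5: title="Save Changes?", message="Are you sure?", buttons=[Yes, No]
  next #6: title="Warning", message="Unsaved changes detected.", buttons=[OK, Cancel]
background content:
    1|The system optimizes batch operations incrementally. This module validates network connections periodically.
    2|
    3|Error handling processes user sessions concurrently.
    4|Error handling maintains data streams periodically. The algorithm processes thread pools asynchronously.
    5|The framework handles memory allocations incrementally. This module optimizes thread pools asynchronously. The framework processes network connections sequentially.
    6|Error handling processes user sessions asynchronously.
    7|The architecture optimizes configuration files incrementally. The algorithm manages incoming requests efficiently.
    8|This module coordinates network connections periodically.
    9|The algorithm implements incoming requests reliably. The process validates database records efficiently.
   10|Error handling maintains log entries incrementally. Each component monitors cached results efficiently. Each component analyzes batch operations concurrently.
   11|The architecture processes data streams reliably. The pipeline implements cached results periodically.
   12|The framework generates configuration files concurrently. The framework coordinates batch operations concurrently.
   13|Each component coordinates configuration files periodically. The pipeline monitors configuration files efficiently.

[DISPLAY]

The system optimizes batch operations incrementally
                                                   
Error handling processes user sessions concurrently
Error handling maintains data streams periodically.
The framework handles memory allocations incrementa
Error handling processes user sessions asynchronous
The architecture optimizes configuration files incr
This module coo┌──────────────────┐nections periodi
The algorithm i│     Warning      │equests reliably
Error handling │ Connection lost. │s incrementally.
The architectur│    [Yes]  No     │eams reliably. T
The framework g└──────────────────┘on files concurr
Each component coordinates configuration files peri
                                                   
                                                   
                                                   
                                                   
                                                   
                                                   
                                                   


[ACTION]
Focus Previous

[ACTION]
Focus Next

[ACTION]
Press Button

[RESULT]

The system optimizes batch operations incrementally
                                                   
Error handling processes user sessions concurrently
Error handling maintains data streams periodically.
The framework handles memory allocations incrementa
Error handling processes user sessions asynchronous
The architecture optimizes configuration files incr
This module coordinates network connections periodi
The algorithm implements incoming requests reliably
Error handling maintains log entries incrementally.
The architecture processes data streams reliably. T
The framework generates configuration files concurr
Each component coordinates configuration files peri
                                                   
                                                   
                                                   
                                                   
                                                   
                                                   
                                                   


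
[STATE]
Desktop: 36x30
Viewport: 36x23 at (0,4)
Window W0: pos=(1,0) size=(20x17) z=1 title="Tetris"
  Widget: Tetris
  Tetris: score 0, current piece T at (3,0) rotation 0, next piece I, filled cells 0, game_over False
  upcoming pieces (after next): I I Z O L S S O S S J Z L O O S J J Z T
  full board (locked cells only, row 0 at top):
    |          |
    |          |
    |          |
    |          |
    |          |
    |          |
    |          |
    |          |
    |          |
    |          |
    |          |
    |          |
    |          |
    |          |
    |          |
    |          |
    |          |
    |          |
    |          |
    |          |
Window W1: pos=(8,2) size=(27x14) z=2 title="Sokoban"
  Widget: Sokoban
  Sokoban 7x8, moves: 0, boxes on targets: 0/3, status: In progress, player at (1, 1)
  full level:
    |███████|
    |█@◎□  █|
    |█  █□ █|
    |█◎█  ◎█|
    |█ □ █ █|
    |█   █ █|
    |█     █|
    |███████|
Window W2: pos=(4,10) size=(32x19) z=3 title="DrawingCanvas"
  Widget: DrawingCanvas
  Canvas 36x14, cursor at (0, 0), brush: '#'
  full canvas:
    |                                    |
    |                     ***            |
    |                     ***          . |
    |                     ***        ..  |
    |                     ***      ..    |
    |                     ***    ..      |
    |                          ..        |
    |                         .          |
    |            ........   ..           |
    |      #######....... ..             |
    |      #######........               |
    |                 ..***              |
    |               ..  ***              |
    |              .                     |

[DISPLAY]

 ┃      ┠─────────────────────────┨ 
 ┃      ┃███████                  ┃ 
 ┃      ┃█@◎□  █                  ┃ 
 ┃      ┃█  █□ █                  ┃ 
 ┃      ┃█◎█  ◎█                  ┃ 
 ┃      ┃█ □ █ █                  ┃ 
 ┃  ┏━━━━━━━━━━━━━━━━━━━━━━━━━━━━━━┓
 ┃  ┃ DrawingCanvas                ┃
 ┃  ┠──────────────────────────────┨
 ┃  ┃+                             ┃
 ┃  ┃                     ***      ┃
 ┃  ┃                     ***      ┃
 ┗━━┃                     ***      ┃
    ┃                     ***      ┃
    ┃                     ***    ..┃
    ┃                          ..  ┃
    ┃                         .    ┃
    ┃            ........   ..     ┃
    ┃      #######....... ..       ┃
    ┃      #######........         ┃
    ┃                 ..***        ┃
    ┃               ..  ***        ┃
    ┃              .               ┃


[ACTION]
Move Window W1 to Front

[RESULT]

 ┃      ┠─────────────────────────┨ 
 ┃      ┃███████                  ┃ 
 ┃      ┃█@◎□  █                  ┃ 
 ┃      ┃█  █□ █                  ┃ 
 ┃      ┃█◎█  ◎█                  ┃ 
 ┃      ┃█ □ █ █                  ┃ 
 ┃  ┏━━━┃█   █ █                  ┃┓
 ┃  ┃ Dr┃█     █                  ┃┃
 ┃  ┠───┃███████                  ┃┨
 ┃  ┃+  ┃Moves: 0  0/3            ┃┃
 ┃  ┃   ┃                         ┃┃
 ┃  ┃   ┗━━━━━━━━━━━━━━━━━━━━━━━━━┛┃
 ┗━━┃                     ***      ┃
    ┃                     ***      ┃
    ┃                     ***    ..┃
    ┃                          ..  ┃
    ┃                         .    ┃
    ┃            ........   ..     ┃
    ┃      #######....... ..       ┃
    ┃      #######........         ┃
    ┃                 ..***        ┃
    ┃               ..  ***        ┃
    ┃              .               ┃


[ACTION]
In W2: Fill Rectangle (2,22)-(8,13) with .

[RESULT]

 ┃      ┠─────────────────────────┨ 
 ┃      ┃███████                  ┃ 
 ┃      ┃█@◎□  █                  ┃ 
 ┃      ┃█  █□ █                  ┃ 
 ┃      ┃█◎█  ◎█                  ┃ 
 ┃      ┃█ □ █ █                  ┃ 
 ┃  ┏━━━┃█   █ █                  ┃┓
 ┃  ┃ Dr┃█     █                  ┃┃
 ┃  ┠───┃███████                  ┃┨
 ┃  ┃+  ┃Moves: 0  0/3            ┃┃
 ┃  ┃   ┃                         ┃┃
 ┃  ┃   ┗━━━━━━━━━━━━━━━━━━━━━━━━━┛┃
 ┗━━┃             ..........*      ┃
    ┃             ..........*      ┃
    ┃             ..........*    ..┃
    ┃             ..........   ..  ┃
    ┃             ..........  .    ┃
    ┃            .............     ┃
    ┃      #######....... ..       ┃
    ┃      #######........         ┃
    ┃                 ..***        ┃
    ┃               ..  ***        ┃
    ┃              .               ┃


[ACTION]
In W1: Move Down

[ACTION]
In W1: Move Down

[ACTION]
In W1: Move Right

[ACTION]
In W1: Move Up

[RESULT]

 ┃      ┠─────────────────────────┨ 
 ┃      ┃███████                  ┃ 
 ┃      ┃█ ◎□  █                  ┃ 
 ┃      ┃█@ █□ █                  ┃ 
 ┃      ┃█◎█  ◎█                  ┃ 
 ┃      ┃█ □ █ █                  ┃ 
 ┃  ┏━━━┃█   █ █                  ┃┓
 ┃  ┃ Dr┃█     █                  ┃┃
 ┃  ┠───┃███████                  ┃┨
 ┃  ┃+  ┃Moves: 3  0/3            ┃┃
 ┃  ┃   ┃                         ┃┃
 ┃  ┃   ┗━━━━━━━━━━━━━━━━━━━━━━━━━┛┃
 ┗━━┃             ..........*      ┃
    ┃             ..........*      ┃
    ┃             ..........*    ..┃
    ┃             ..........   ..  ┃
    ┃             ..........  .    ┃
    ┃            .............     ┃
    ┃      #######....... ..       ┃
    ┃      #######........         ┃
    ┃                 ..***        ┃
    ┃               ..  ***        ┃
    ┃              .               ┃


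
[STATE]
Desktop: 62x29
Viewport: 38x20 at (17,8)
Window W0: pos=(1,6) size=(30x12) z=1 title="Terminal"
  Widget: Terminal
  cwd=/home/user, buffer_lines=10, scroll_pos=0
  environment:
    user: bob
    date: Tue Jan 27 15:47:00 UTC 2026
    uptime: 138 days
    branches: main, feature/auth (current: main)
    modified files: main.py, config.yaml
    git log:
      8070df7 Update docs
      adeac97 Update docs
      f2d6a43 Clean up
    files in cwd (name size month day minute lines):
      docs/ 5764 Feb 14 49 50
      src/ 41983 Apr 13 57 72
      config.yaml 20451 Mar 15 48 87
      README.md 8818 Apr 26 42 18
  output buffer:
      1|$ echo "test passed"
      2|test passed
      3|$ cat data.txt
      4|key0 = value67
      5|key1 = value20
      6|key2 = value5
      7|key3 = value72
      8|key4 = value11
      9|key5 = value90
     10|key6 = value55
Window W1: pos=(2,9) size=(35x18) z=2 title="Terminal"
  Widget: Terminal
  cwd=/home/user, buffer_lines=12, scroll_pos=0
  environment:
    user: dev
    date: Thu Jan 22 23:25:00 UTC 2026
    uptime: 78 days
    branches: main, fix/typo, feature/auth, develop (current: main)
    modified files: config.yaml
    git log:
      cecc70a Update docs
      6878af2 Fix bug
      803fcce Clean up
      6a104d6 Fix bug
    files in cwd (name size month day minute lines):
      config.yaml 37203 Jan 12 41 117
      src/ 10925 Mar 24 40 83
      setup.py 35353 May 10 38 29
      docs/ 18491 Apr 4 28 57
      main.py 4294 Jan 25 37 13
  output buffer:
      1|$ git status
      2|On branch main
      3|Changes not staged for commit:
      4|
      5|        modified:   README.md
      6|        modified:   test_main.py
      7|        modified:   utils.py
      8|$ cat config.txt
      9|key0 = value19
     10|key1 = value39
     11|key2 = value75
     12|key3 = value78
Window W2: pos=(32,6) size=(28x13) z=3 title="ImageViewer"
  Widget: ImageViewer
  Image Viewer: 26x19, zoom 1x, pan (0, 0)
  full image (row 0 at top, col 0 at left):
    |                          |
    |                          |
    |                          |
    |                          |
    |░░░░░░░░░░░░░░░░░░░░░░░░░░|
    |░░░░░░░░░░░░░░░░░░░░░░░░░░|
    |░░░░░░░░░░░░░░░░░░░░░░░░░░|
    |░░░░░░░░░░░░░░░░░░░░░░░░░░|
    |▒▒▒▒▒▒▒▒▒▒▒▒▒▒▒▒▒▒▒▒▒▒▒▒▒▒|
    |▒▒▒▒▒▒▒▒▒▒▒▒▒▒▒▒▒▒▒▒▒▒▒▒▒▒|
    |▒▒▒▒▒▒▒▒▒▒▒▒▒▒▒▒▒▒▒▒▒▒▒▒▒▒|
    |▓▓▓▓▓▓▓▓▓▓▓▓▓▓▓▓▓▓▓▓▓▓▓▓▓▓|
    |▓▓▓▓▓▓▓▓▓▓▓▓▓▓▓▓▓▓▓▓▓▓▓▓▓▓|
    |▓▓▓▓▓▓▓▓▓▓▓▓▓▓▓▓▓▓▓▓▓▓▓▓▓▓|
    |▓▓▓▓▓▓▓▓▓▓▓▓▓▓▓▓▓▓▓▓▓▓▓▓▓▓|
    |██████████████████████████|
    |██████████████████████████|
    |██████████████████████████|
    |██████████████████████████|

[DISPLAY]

─────────────┨ ┠──────────────────────
━━━━━━━━━━━━━━━┃                      
               ┃                      
───────────────┃                      
               ┃                      
               ┃░░░░░░░░░░░░░░░░░░░░░░
aged for commit┃░░░░░░░░░░░░░░░░░░░░░░
               ┃░░░░░░░░░░░░░░░░░░░░░░
ed:   README.md┃░░░░░░░░░░░░░░░░░░░░░░
ed:   test_main┃▒▒▒▒▒▒▒▒▒▒▒▒▒▒▒▒▒▒▒▒▒▒
ed:   utils.py ┗━━━━━━━━━━━━━━━━━━━━━━
xt                 ┃                  
                   ┃                  
                   ┃                  
                   ┃                  
                   ┃                  
                   ┃                  
                   ┃                  
━━━━━━━━━━━━━━━━━━━┛                  
                                      


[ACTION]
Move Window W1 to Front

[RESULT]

─────────────┨ ┠──────────────────────
━━━━━━━━━━━━━━━━━━━┓                  
                   ┃                  
───────────────────┨                  
                   ┃                  
                   ┃░░░░░░░░░░░░░░░░░░
aged for commit:   ┃░░░░░░░░░░░░░░░░░░
                   ┃░░░░░░░░░░░░░░░░░░
ed:   README.md    ┃░░░░░░░░░░░░░░░░░░
ed:   test_main.py ┃▒▒▒▒▒▒▒▒▒▒▒▒▒▒▒▒▒▒
ed:   utils.py     ┃━━━━━━━━━━━━━━━━━━
xt                 ┃                  
                   ┃                  
                   ┃                  
                   ┃                  
                   ┃                  
                   ┃                  
                   ┃                  
━━━━━━━━━━━━━━━━━━━┛                  
                                      


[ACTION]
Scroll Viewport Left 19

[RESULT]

 ┠────────────────────────────┨ ┠─────
 ┃┏━━━━━━━━━━━━━━━━━━━━━━━━━━━━━━━━━┓ 
 ┃┃ Terminal                        ┃ 
 ┃┠─────────────────────────────────┨ 
 ┃┃$ git status                     ┃ 
 ┃┃On branch main                   ┃░
 ┃┃Changes not staged for commit:   ┃░
 ┃┃                                 ┃░
 ┃┃        modified:   README.md    ┃░
 ┗┃        modified:   test_main.py ┃▒
  ┃        modified:   utils.py     ┃━
  ┃$ cat config.txt                 ┃ 
  ┃key0 = value19                   ┃ 
  ┃key1 = value39                   ┃ 
  ┃key2 = value75                   ┃ 
  ┃key3 = value78                   ┃ 
  ┃$ █                              ┃ 
  ┃                                 ┃ 
  ┗━━━━━━━━━━━━━━━━━━━━━━━━━━━━━━━━━┛ 
                                      


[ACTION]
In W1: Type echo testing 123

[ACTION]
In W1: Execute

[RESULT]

 ┠────────────────────────────┨ ┠─────
 ┃┏━━━━━━━━━━━━━━━━━━━━━━━━━━━━━━━━━┓ 
 ┃┃ Terminal                        ┃ 
 ┃┠─────────────────────────────────┨ 
 ┃┃On branch main                   ┃ 
 ┃┃Changes not staged for commit:   ┃░
 ┃┃                                 ┃░
 ┃┃        modified:   README.md    ┃░
 ┃┃        modified:   test_main.py ┃░
 ┗┃        modified:   utils.py     ┃▒
  ┃$ cat config.txt                 ┃━
  ┃key0 = value19                   ┃ 
  ┃key1 = value39                   ┃ 
  ┃key2 = value75                   ┃ 
  ┃key3 = value78                   ┃ 
  ┃$ echo testing 123               ┃ 
  ┃testing 123                      ┃ 
  ┃$ █                              ┃ 
  ┗━━━━━━━━━━━━━━━━━━━━━━━━━━━━━━━━━┛ 
                                      


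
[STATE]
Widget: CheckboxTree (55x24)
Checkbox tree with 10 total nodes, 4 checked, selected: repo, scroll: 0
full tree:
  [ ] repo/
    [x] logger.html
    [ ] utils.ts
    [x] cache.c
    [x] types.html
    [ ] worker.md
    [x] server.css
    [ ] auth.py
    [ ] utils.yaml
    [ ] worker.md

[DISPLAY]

>[-] repo/                                             
   [x] logger.html                                     
   [ ] utils.ts                                        
   [x] cache.c                                         
   [x] types.html                                      
   [ ] worker.md                                       
   [x] server.css                                      
   [ ] auth.py                                         
   [ ] utils.yaml                                      
   [ ] worker.md                                       
                                                       
                                                       
                                                       
                                                       
                                                       
                                                       
                                                       
                                                       
                                                       
                                                       
                                                       
                                                       
                                                       
                                                       


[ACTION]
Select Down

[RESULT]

 [-] repo/                                             
>  [x] logger.html                                     
   [ ] utils.ts                                        
   [x] cache.c                                         
   [x] types.html                                      
   [ ] worker.md                                       
   [x] server.css                                      
   [ ] auth.py                                         
   [ ] utils.yaml                                      
   [ ] worker.md                                       
                                                       
                                                       
                                                       
                                                       
                                                       
                                                       
                                                       
                                                       
                                                       
                                                       
                                                       
                                                       
                                                       
                                                       


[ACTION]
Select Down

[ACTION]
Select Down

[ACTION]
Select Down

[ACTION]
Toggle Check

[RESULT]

 [-] repo/                                             
   [x] logger.html                                     
   [ ] utils.ts                                        
   [x] cache.c                                         
>  [ ] types.html                                      
   [ ] worker.md                                       
   [x] server.css                                      
   [ ] auth.py                                         
   [ ] utils.yaml                                      
   [ ] worker.md                                       
                                                       
                                                       
                                                       
                                                       
                                                       
                                                       
                                                       
                                                       
                                                       
                                                       
                                                       
                                                       
                                                       
                                                       


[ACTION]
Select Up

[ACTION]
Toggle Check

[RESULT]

 [-] repo/                                             
   [x] logger.html                                     
   [ ] utils.ts                                        
>  [ ] cache.c                                         
   [ ] types.html                                      
   [ ] worker.md                                       
   [x] server.css                                      
   [ ] auth.py                                         
   [ ] utils.yaml                                      
   [ ] worker.md                                       
                                                       
                                                       
                                                       
                                                       
                                                       
                                                       
                                                       
                                                       
                                                       
                                                       
                                                       
                                                       
                                                       
                                                       


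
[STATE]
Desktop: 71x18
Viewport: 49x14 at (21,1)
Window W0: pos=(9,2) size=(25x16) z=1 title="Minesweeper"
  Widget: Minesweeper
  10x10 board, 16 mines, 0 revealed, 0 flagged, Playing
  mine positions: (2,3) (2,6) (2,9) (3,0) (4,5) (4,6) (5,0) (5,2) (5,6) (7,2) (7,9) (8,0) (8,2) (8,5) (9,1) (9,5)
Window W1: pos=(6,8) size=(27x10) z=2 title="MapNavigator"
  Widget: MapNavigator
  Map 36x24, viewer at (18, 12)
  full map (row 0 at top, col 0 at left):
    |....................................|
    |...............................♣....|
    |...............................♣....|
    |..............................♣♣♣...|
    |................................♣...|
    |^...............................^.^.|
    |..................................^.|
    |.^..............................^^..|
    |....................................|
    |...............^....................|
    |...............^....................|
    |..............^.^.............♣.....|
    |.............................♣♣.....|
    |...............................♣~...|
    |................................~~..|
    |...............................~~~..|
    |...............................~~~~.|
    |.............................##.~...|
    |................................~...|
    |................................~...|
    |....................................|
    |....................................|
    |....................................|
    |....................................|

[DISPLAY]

                                                 
━━━━━━━━━━━━┓                                    
r           ┃                                    
────────────┨                                    
            ┃                                    
            ┃                                    
            ┃                                    
━━━━━━━━━━━┓┃                                    
           ┃┃                                    
───────────┨┃                                    
...........┃┃                                    
...........┃┃                                    
..........♣┃┃                                    
.........♣♣┃┃                                    


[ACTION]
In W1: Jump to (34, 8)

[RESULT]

                                                 
━━━━━━━━━━━━┓                                    
r           ┃                                    
────────────┨                                    
            ┃                                    
            ┃                                    
            ┃                                    
━━━━━━━━━━━┓┃                                    
           ┃┃                                    
───────────┨┃                                    
           ┃┃                                    
           ┃┃                                    
           ┃┃                                    
           ┃┃                                    


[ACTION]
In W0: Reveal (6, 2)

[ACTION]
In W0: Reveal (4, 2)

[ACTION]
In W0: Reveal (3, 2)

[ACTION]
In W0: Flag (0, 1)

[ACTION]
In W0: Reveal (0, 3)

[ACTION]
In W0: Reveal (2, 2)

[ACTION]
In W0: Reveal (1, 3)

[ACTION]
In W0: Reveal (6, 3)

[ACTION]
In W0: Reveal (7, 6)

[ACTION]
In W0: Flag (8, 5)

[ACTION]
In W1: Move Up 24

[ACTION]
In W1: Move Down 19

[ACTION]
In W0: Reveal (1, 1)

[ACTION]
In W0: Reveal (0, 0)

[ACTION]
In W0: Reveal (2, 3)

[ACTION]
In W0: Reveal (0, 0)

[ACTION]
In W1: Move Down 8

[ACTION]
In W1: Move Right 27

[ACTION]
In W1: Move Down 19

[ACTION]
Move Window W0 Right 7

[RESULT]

                                                 
━━━━━━━━━━━━━━━━━━━┓                             
esweeper           ┃                             
───────────────────┨                             
                   ┃                             
111111             ┃                             
■■✹■■✹             ┃                             
━━━━━━━━━━━┓       ┃                             
           ┃       ┃                             
───────────┨       ┃                             
           ┃       ┃                             
           ┃       ┃                             
           ┃       ┃                             
           ┃       ┃                             


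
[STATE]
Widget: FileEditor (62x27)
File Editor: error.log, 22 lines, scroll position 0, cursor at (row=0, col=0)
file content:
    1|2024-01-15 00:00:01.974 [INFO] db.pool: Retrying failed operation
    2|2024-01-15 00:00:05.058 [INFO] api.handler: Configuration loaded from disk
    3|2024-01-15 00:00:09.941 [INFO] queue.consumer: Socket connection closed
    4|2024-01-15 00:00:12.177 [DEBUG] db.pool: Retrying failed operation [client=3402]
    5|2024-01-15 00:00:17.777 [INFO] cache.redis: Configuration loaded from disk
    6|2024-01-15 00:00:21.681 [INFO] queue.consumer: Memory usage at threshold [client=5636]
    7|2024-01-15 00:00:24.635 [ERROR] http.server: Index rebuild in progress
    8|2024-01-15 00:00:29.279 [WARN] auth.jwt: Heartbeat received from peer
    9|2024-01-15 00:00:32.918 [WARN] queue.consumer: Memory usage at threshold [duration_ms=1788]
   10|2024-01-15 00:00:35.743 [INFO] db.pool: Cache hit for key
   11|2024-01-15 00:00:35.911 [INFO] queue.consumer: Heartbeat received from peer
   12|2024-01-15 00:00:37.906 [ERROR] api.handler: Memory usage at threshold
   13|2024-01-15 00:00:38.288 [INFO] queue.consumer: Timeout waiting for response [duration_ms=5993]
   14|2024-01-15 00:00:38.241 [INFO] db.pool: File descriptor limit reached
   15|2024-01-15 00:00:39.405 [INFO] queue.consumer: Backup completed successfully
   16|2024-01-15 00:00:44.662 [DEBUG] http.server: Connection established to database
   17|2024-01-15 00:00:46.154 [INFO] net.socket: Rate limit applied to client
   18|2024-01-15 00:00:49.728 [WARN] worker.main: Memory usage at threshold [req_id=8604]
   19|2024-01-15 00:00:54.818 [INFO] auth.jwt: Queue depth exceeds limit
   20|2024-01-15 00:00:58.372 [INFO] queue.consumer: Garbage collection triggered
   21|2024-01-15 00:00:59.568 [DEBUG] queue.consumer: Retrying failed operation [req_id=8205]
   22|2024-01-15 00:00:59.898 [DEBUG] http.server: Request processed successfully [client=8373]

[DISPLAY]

█024-01-15 00:00:01.974 [INFO] db.pool: Retrying failed opera▲
2024-01-15 00:00:05.058 [INFO] api.handler: Configuration loa█
2024-01-15 00:00:09.941 [INFO] queue.consumer: Socket connect░
2024-01-15 00:00:12.177 [DEBUG] db.pool: Retrying failed oper░
2024-01-15 00:00:17.777 [INFO] cache.redis: Configuration loa░
2024-01-15 00:00:21.681 [INFO] queue.consumer: Memory usage a░
2024-01-15 00:00:24.635 [ERROR] http.server: Index rebuild in░
2024-01-15 00:00:29.279 [WARN] auth.jwt: Heartbeat received f░
2024-01-15 00:00:32.918 [WARN] queue.consumer: Memory usage a░
2024-01-15 00:00:35.743 [INFO] db.pool: Cache hit for key    ░
2024-01-15 00:00:35.911 [INFO] queue.consumer: Heartbeat rece░
2024-01-15 00:00:37.906 [ERROR] api.handler: Memory usage at ░
2024-01-15 00:00:38.288 [INFO] queue.consumer: Timeout waitin░
2024-01-15 00:00:38.241 [INFO] db.pool: File descriptor limit░
2024-01-15 00:00:39.405 [INFO] queue.consumer: Backup complet░
2024-01-15 00:00:44.662 [DEBUG] http.server: Connection estab░
2024-01-15 00:00:46.154 [INFO] net.socket: Rate limit applied░
2024-01-15 00:00:49.728 [WARN] worker.main: Memory usage at t░
2024-01-15 00:00:54.818 [INFO] auth.jwt: Queue depth exceeds ░
2024-01-15 00:00:58.372 [INFO] queue.consumer: Garbage collec░
2024-01-15 00:00:59.568 [DEBUG] queue.consumer: Retrying fail░
2024-01-15 00:00:59.898 [DEBUG] http.server: Request processe░
                                                             ░
                                                             ░
                                                             ░
                                                             ░
                                                             ▼


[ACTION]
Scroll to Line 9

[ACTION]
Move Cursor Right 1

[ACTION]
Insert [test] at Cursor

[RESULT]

2test█24-01-15 00:00:01.974 [INFO] db.pool: Retrying failed o▲
2024-01-15 00:00:05.058 [INFO] api.handler: Configuration loa█
2024-01-15 00:00:09.941 [INFO] queue.consumer: Socket connect░
2024-01-15 00:00:12.177 [DEBUG] db.pool: Retrying failed oper░
2024-01-15 00:00:17.777 [INFO] cache.redis: Configuration loa░
2024-01-15 00:00:21.681 [INFO] queue.consumer: Memory usage a░
2024-01-15 00:00:24.635 [ERROR] http.server: Index rebuild in░
2024-01-15 00:00:29.279 [WARN] auth.jwt: Heartbeat received f░
2024-01-15 00:00:32.918 [WARN] queue.consumer: Memory usage a░
2024-01-15 00:00:35.743 [INFO] db.pool: Cache hit for key    ░
2024-01-15 00:00:35.911 [INFO] queue.consumer: Heartbeat rece░
2024-01-15 00:00:37.906 [ERROR] api.handler: Memory usage at ░
2024-01-15 00:00:38.288 [INFO] queue.consumer: Timeout waitin░
2024-01-15 00:00:38.241 [INFO] db.pool: File descriptor limit░
2024-01-15 00:00:39.405 [INFO] queue.consumer: Backup complet░
2024-01-15 00:00:44.662 [DEBUG] http.server: Connection estab░
2024-01-15 00:00:46.154 [INFO] net.socket: Rate limit applied░
2024-01-15 00:00:49.728 [WARN] worker.main: Memory usage at t░
2024-01-15 00:00:54.818 [INFO] auth.jwt: Queue depth exceeds ░
2024-01-15 00:00:58.372 [INFO] queue.consumer: Garbage collec░
2024-01-15 00:00:59.568 [DEBUG] queue.consumer: Retrying fail░
2024-01-15 00:00:59.898 [DEBUG] http.server: Request processe░
                                                             ░
                                                             ░
                                                             ░
                                                             ░
                                                             ▼


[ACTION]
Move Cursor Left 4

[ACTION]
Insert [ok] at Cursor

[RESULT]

2ok█est024-01-15 00:00:01.974 [INFO] db.pool: Retrying failed▲
2024-01-15 00:00:05.058 [INFO] api.handler: Configuration loa█
2024-01-15 00:00:09.941 [INFO] queue.consumer: Socket connect░
2024-01-15 00:00:12.177 [DEBUG] db.pool: Retrying failed oper░
2024-01-15 00:00:17.777 [INFO] cache.redis: Configuration loa░
2024-01-15 00:00:21.681 [INFO] queue.consumer: Memory usage a░
2024-01-15 00:00:24.635 [ERROR] http.server: Index rebuild in░
2024-01-15 00:00:29.279 [WARN] auth.jwt: Heartbeat received f░
2024-01-15 00:00:32.918 [WARN] queue.consumer: Memory usage a░
2024-01-15 00:00:35.743 [INFO] db.pool: Cache hit for key    ░
2024-01-15 00:00:35.911 [INFO] queue.consumer: Heartbeat rece░
2024-01-15 00:00:37.906 [ERROR] api.handler: Memory usage at ░
2024-01-15 00:00:38.288 [INFO] queue.consumer: Timeout waitin░
2024-01-15 00:00:38.241 [INFO] db.pool: File descriptor limit░
2024-01-15 00:00:39.405 [INFO] queue.consumer: Backup complet░
2024-01-15 00:00:44.662 [DEBUG] http.server: Connection estab░
2024-01-15 00:00:46.154 [INFO] net.socket: Rate limit applied░
2024-01-15 00:00:49.728 [WARN] worker.main: Memory usage at t░
2024-01-15 00:00:54.818 [INFO] auth.jwt: Queue depth exceeds ░
2024-01-15 00:00:58.372 [INFO] queue.consumer: Garbage collec░
2024-01-15 00:00:59.568 [DEBUG] queue.consumer: Retrying fail░
2024-01-15 00:00:59.898 [DEBUG] http.server: Request processe░
                                                             ░
                                                             ░
                                                             ░
                                                             ░
                                                             ▼
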